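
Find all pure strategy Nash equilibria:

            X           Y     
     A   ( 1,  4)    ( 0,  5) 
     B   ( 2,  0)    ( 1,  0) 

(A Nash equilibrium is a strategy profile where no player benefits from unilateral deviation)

Nash equilibrium: (B, X), (B, Y)

Work:
Best responses:
  P1 vs X: payoffs [1, 2] → best response B (payoff 2)
  P1 vs Y: payoffs [0, 1] → best response B (payoff 1)
  P2 vs A: payoffs [4, 5] → best response Y (payoff 5)
  P2 vs B: payoffs [0, 0] → best response X/Y (payoff 0)
Mutual best responses: (B,X), (B,Y) → Nash equilibria.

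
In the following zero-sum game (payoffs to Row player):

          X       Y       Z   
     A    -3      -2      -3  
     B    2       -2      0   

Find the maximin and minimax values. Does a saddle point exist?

Maximin = -2, Minimax = -2, Saddle: True

Work:
Row minimums: [-3, -2] → maximin = -2
Column maximums: [2, -2, 0] → minimax = -2
Saddle point exists! Game value = -2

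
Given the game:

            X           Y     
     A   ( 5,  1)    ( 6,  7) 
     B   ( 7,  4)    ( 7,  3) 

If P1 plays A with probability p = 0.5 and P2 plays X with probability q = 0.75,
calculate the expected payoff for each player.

E[P1] = 6.125, E[P2] = 3.125

Work:
E[P1] = p·q·π₁(A,X) + p·(1-q)·π₁(A,Y) + (1-p)·q·π₁(B,X) + (1-p)·(1-q)·π₁(B,Y)
= 0.5·0.75·5 + 0.5·0.25·6 + 0.5·0.75·7 + 0.5·0.25·7
= 6.125

E[P2] = 3.125 (similar calculation)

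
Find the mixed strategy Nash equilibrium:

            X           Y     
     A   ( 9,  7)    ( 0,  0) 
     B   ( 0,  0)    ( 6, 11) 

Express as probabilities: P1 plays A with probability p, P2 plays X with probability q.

p = 0.6111, q = 0.4

Work:
Find probabilities that make opponent indifferent:
P2 chooses q to make P1 indifferent between A and B
P1 chooses p to make P2 indifferent between X and Y
Mixed NE: P1 plays (A: 0.6111, B: 0.3889), P2 plays (X: 0.4, Y: 0.6)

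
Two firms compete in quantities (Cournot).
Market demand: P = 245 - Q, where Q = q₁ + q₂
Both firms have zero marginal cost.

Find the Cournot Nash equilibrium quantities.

q₁* = q₂* = 81.67; P* = 81.67

Work:
Profit: π_i = P·q_i = (a - q_i - q_j)·q_i
FOC: ∂π_i/∂q_i = a - 2q_i - q_j = 0
Reaction function: q_i = (245 - q_j)/2
Symmetry: q* = 245/3 = 81.67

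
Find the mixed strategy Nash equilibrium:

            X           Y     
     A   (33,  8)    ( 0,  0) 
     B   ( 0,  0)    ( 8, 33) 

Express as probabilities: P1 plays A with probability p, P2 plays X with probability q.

p = 0.8049, q = 0.1951

Work:
Find probabilities that make opponent indifferent:
P2 chooses q to make P1 indifferent between A and B
P1 chooses p to make P2 indifferent between X and Y
Mixed NE: P1 plays (A: 0.8049, B: 0.1951), P2 plays (X: 0.1951, Y: 0.8049)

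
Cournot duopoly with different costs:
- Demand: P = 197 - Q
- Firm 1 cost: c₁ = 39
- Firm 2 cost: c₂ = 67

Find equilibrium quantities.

q₁* = 62.0, q₂* = 34.0

Work:
Reaction: q₁ = (197 - 39 - q₂)/2
Reaction: q₂ = (197 - 67 - q₁)/2
Solve simultaneously:
q₁* = (197 - 2×39 + 67)/3 = 62.0
q₂* = (197 - 2×67 + 39)/3 = 34.0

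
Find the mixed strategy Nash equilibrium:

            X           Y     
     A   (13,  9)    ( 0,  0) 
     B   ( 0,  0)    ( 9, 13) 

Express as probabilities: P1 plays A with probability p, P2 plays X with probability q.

p = 0.5909, q = 0.4091

Work:
Find probabilities that make opponent indifferent:
P2 chooses q to make P1 indifferent between A and B
P1 chooses p to make P2 indifferent between X and Y
Mixed NE: P1 plays (A: 0.5909, B: 0.4091), P2 plays (X: 0.4091, Y: 0.5909)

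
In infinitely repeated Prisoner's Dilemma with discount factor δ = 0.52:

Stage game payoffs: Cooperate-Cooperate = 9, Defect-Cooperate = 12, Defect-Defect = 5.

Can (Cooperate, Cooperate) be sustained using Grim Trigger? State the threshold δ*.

δ* = 0.4286; since δ = 0.52 ≥ 0.4286, cooperation can be sustained

Work:
For Grim Trigger:
Cooperate forever: 9/(1-δ)
Defect then punished: 12 + 5·δ/(1-δ)
Need: 9/(1-δ) ≥ 12 + 5·δ/(1-δ)
Solving: δ ≥ (T-R)/(T-P) = (12-9)/(12-5) = 0.4286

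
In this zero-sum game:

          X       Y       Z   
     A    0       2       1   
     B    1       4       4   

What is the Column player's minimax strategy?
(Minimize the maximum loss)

Column should play X, value = 1

Work:
Column player minimizes Row's maximum payoff:
Column X: max payoff to Row = 1
Column Y: max payoff to Row = 4
Column Z: max payoff to Row = 4
Minimum is 1, achieved by column X.
Minimax strategy: X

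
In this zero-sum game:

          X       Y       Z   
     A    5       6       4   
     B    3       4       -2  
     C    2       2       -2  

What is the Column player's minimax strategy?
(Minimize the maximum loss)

Column should play Z, value = 4

Work:
Column player minimizes Row's maximum payoff:
Column X: max payoff to Row = 5
Column Y: max payoff to Row = 6
Column Z: max payoff to Row = 4
Minimum is 4, achieved by column Z.
Minimax strategy: Z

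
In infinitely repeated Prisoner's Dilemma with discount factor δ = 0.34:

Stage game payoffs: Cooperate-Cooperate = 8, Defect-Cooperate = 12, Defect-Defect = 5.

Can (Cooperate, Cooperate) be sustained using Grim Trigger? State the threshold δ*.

δ* = 0.5714; since δ = 0.34 < 0.5714, cooperation cannot be sustained

Work:
For Grim Trigger:
Cooperate forever: 8/(1-δ)
Defect then punished: 12 + 5·δ/(1-δ)
Need: 8/(1-δ) ≥ 12 + 5·δ/(1-δ)
Solving: δ ≥ (T-R)/(T-P) = (12-8)/(12-5) = 0.5714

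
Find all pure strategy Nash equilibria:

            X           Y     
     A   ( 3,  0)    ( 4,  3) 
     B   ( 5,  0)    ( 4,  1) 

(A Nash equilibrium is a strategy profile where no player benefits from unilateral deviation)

Nash equilibrium: (A, Y), (B, Y)

Work:
Best responses:
  P1 vs X: payoffs [3, 5] → best response B (payoff 5)
  P1 vs Y: payoffs [4, 4] → best response A/B (payoff 4)
  P2 vs A: payoffs [0, 3] → best response Y (payoff 3)
  P2 vs B: payoffs [0, 1] → best response Y (payoff 1)
Mutual best responses: (A,Y), (B,Y) → Nash equilibria.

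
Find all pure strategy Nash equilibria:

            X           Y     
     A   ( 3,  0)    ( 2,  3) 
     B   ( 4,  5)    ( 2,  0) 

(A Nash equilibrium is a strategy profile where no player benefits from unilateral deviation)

Nash equilibrium: (A, Y), (B, X)

Work:
Best responses:
  P1 vs X: payoffs [3, 4] → best response B (payoff 4)
  P1 vs Y: payoffs [2, 2] → best response A/B (payoff 2)
  P2 vs A: payoffs [0, 3] → best response Y (payoff 3)
  P2 vs B: payoffs [5, 0] → best response X (payoff 5)
Mutual best responses: (A,Y), (B,X) → Nash equilibria.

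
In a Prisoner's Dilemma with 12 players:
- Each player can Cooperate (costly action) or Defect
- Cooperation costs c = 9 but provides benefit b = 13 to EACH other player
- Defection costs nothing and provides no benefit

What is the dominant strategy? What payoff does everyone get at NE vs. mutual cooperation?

Dominant: Defect; NE payoff = 0; Coop payoff = 134

Work:
Defect dominates (saves cost c = 9, benefit to others is external)
NE: All defect → everyone gets 0
If all cooperate: each receives (11)×13 - 9 = 134
Social dilemma: 134 > 0 but NE gives 0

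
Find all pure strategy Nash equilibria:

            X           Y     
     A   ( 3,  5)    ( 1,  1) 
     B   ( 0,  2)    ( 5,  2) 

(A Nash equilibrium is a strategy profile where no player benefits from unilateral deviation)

Nash equilibrium: (A, X), (B, Y)

Work:
Best responses:
  P1 vs X: payoffs [3, 0] → best response A (payoff 3)
  P1 vs Y: payoffs [1, 5] → best response B (payoff 5)
  P2 vs A: payoffs [5, 1] → best response X (payoff 5)
  P2 vs B: payoffs [2, 2] → best response X/Y (payoff 2)
Mutual best responses: (A,X), (B,Y) → Nash equilibria.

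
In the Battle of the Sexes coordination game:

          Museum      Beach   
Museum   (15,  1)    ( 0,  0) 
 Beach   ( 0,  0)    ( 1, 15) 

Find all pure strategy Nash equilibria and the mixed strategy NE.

Pure NE: (Museum, Museum) and (Beach, Beach); Mixed NE: p = 0.9375, q = 0.0625

Work:
Check pure NE:
(Museum, Museum): (15, 1) - no unilateral deviation beneficial
(Beach, Beach): (1, 15) - no unilateral deviation beneficial
Mixed NE: P1 plays Museum with p = 0.9375, P2 plays Museum with q = 0.0625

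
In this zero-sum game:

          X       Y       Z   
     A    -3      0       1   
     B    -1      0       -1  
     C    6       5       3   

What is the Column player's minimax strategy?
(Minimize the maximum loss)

Column should play Z, value = 3

Work:
Column player minimizes Row's maximum payoff:
Column X: max payoff to Row = 6
Column Y: max payoff to Row = 5
Column Z: max payoff to Row = 3
Minimum is 3, achieved by column Z.
Minimax strategy: Z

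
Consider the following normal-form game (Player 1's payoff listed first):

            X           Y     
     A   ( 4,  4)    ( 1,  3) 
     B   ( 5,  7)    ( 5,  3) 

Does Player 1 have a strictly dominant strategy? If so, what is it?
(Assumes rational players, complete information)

Yes, Player 1's strictly dominant strategy is B

Work:
A strategy strictly dominates another if it gives a strictly higher payoff against every opponent action. Compare each pair of P1's strategies column-by-column:
  A vs B: [4 vs 5, 1 vs 5] → A does not strictly dominate B (column X: 4 ≤ 5)
  B vs A: [5 vs 4, 5 vs 1] → B strictly dominates A
B strictly dominates every other strategy → strictly dominant.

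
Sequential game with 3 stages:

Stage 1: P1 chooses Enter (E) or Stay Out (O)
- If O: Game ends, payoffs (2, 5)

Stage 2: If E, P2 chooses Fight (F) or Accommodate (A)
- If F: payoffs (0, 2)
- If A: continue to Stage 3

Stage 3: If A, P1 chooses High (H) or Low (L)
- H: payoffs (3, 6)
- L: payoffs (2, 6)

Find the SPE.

SPE: (E, A, H); Outcome (3, 6)

Work:
Stage 3: P1 chooses H (3 vs 2)
Stage 2: P2: F->2, A->6 (anticipating H). Choose A
Stage 1: P1: O->2, E->3 (anticipating A, H). Choose E
SPE path: E -> A -> H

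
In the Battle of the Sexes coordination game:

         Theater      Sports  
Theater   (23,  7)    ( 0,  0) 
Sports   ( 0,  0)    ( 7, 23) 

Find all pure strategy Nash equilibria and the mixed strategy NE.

Pure NE: (Theater, Theater) and (Sports, Sports); Mixed NE: p = 0.7667, q = 0.2333

Work:
Check pure NE:
(Theater, Theater): (23, 7) - no unilateral deviation beneficial
(Sports, Sports): (7, 23) - no unilateral deviation beneficial
Mixed NE: P1 plays Theater with p = 0.7667, P2 plays Theater with q = 0.2333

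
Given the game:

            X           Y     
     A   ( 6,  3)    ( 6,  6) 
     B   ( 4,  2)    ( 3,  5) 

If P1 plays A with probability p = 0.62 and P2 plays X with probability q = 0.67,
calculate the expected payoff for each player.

E[P1] = 5.1146, E[P2] = 3.61

Work:
E[P1] = p·q·π₁(A,X) + p·(1-q)·π₁(A,Y) + (1-p)·q·π₁(B,X) + (1-p)·(1-q)·π₁(B,Y)
= 0.62·0.67·6 + 0.62·0.33·6 + 0.38·0.67·4 + 0.38·0.33·3
= 5.1146

E[P2] = 3.61 (similar calculation)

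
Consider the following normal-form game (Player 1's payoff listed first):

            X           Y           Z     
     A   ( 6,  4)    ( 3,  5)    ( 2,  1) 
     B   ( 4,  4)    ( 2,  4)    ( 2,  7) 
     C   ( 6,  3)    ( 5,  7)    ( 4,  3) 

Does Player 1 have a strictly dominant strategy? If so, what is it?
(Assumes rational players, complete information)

No strictly dominant strategy exists for Player 1

Work:
A strategy strictly dominates another if it gives a strictly higher payoff against every opponent action. Compare each pair of P1's strategies column-by-column:
  A vs B: [6 vs 4, 3 vs 2, 2 vs 2] → A does not strictly dominate B (column Z: 2 ≤ 2)
  A vs C: [6 vs 6, 3 vs 5, 2 vs 4] → A does not strictly dominate C (column X: 6 ≤ 6)
  B vs A: [4 vs 6, 2 vs 3, 2 vs 2] → B does not strictly dominate A (column X: 4 ≤ 6)
  B vs C: [4 vs 6, 2 vs 5, 2 vs 4] → B does not strictly dominate C (column X: 4 ≤ 6)
  C vs A: [6 vs 6, 5 vs 3, 4 vs 2] → C does not strictly dominate A (column X: 6 ≤ 6)
  C vs B: [6 vs 4, 5 vs 2, 4 vs 2] → C strictly dominates B
No single strategy strictly dominates all others → no strictly dominant strategy.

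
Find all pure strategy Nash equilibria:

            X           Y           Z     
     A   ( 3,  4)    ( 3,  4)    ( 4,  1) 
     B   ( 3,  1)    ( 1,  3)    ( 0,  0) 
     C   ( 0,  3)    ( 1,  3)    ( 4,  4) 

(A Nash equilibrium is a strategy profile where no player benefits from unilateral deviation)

Nash equilibrium: (A, X), (A, Y), (C, Z)

Work:
Best responses:
  P1 vs X: payoffs [3, 3, 0] → best response A/B (payoff 3)
  P1 vs Y: payoffs [3, 1, 1] → best response A (payoff 3)
  P1 vs Z: payoffs [4, 0, 4] → best response A/C (payoff 4)
  P2 vs A: payoffs [4, 4, 1] → best response X/Y (payoff 4)
  P2 vs B: payoffs [1, 3, 0] → best response Y (payoff 3)
  P2 vs C: payoffs [3, 3, 4] → best response Z (payoff 4)
Mutual best responses: (A,X), (A,Y), (C,Z) → Nash equilibria.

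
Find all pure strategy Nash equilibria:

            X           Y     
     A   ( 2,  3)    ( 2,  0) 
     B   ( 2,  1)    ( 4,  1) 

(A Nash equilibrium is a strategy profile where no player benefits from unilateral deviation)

Nash equilibrium: (A, X), (B, X), (B, Y)

Work:
Best responses:
  P1 vs X: payoffs [2, 2] → best response A/B (payoff 2)
  P1 vs Y: payoffs [2, 4] → best response B (payoff 4)
  P2 vs A: payoffs [3, 0] → best response X (payoff 3)
  P2 vs B: payoffs [1, 1] → best response X/Y (payoff 1)
Mutual best responses: (A,X), (B,X), (B,Y) → Nash equilibria.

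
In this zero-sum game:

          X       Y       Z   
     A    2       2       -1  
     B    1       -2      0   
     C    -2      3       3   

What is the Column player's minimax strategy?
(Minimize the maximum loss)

Column should play X, value = 2

Work:
Column player minimizes Row's maximum payoff:
Column X: max payoff to Row = 2
Column Y: max payoff to Row = 3
Column Z: max payoff to Row = 3
Minimum is 2, achieved by column X.
Minimax strategy: X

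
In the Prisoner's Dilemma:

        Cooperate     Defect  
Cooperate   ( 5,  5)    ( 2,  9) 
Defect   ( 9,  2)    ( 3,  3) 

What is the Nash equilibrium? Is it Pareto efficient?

(Defect, Defect) is NE; not Pareto efficient

Work:
Defect dominates Cooperate for both players:
If P2 cooperates: Defect (9) > Cooperate (5)
If P2 defects: Defect (3) > Cooperate (2)
NE: (Defect, Defect) with payoff (3, 3)
But (Cooperate, Cooperate) = (5, 5) Pareto dominates (3, 3)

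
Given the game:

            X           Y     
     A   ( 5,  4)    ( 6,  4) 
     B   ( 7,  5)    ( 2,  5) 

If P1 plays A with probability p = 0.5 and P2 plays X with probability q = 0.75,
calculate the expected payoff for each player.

E[P1] = 5.5, E[P2] = 4.5

Work:
E[P1] = p·q·π₁(A,X) + p·(1-q)·π₁(A,Y) + (1-p)·q·π₁(B,X) + (1-p)·(1-q)·π₁(B,Y)
= 0.5·0.75·5 + 0.5·0.25·6 + 0.5·0.75·7 + 0.5·0.25·2
= 5.5

E[P2] = 4.5 (similar calculation)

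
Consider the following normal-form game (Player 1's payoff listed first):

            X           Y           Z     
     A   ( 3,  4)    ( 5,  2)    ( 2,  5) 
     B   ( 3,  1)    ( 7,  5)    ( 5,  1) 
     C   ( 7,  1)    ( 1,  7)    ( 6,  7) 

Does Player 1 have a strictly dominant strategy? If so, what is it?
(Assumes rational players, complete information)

No strictly dominant strategy exists for Player 1

Work:
A strategy strictly dominates another if it gives a strictly higher payoff against every opponent action. Compare each pair of P1's strategies column-by-column:
  A vs B: [3 vs 3, 5 vs 7, 2 vs 5] → A does not strictly dominate B (column X: 3 ≤ 3)
  A vs C: [3 vs 7, 5 vs 1, 2 vs 6] → A does not strictly dominate C (column X: 3 ≤ 7)
  B vs A: [3 vs 3, 7 vs 5, 5 vs 2] → B does not strictly dominate A (column X: 3 ≤ 3)
  B vs C: [3 vs 7, 7 vs 1, 5 vs 6] → B does not strictly dominate C (column X: 3 ≤ 7)
  C vs A: [7 vs 3, 1 vs 5, 6 vs 2] → C does not strictly dominate A (column Y: 1 ≤ 5)
  C vs B: [7 vs 3, 1 vs 7, 6 vs 5] → C does not strictly dominate B (column Y: 1 ≤ 7)
No single strategy strictly dominates all others → no strictly dominant strategy.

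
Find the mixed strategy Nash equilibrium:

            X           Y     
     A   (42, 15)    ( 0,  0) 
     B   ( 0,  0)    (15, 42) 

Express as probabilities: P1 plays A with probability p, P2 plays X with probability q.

p = 0.7368, q = 0.2632

Work:
Find probabilities that make opponent indifferent:
P2 chooses q to make P1 indifferent between A and B
P1 chooses p to make P2 indifferent between X and Y
Mixed NE: P1 plays (A: 0.7368, B: 0.2632), P2 plays (X: 0.2632, Y: 0.7368)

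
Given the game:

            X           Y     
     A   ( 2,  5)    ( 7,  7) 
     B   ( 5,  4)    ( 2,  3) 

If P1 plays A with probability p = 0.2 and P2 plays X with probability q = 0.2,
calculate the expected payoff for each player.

E[P1] = 3.28, E[P2] = 3.88

Work:
E[P1] = p·q·π₁(A,X) + p·(1-q)·π₁(A,Y) + (1-p)·q·π₁(B,X) + (1-p)·(1-q)·π₁(B,Y)
= 0.2·0.2·2 + 0.2·0.8·7 + 0.8·0.2·5 + 0.8·0.8·2
= 3.28

E[P2] = 3.88 (similar calculation)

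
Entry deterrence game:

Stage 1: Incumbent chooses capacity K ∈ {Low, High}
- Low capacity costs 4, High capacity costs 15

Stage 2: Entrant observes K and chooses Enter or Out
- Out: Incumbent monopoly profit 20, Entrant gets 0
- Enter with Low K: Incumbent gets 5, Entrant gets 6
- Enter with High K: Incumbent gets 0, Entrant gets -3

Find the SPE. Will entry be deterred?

SPE: (High, Enter|Low, Out|High); Entry deterred. Incumbent net profit = 5

Work:
After Low K: Entrant enters (6 > 0)
After High K: Entrant stays out (-3 < 0)
Incumbent: Low → 5−4=1, High → 20−15=5
Incumbent chooses High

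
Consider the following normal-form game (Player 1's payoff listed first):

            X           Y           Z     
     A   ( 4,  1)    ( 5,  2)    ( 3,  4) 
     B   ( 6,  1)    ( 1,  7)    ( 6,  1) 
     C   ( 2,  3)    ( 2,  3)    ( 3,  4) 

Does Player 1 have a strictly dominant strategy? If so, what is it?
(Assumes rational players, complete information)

No strictly dominant strategy exists for Player 1

Work:
A strategy strictly dominates another if it gives a strictly higher payoff against every opponent action. Compare each pair of P1's strategies column-by-column:
  A vs B: [4 vs 6, 5 vs 1, 3 vs 6] → A does not strictly dominate B (column X: 4 ≤ 6)
  A vs C: [4 vs 2, 5 vs 2, 3 vs 3] → A does not strictly dominate C (column Z: 3 ≤ 3)
  B vs A: [6 vs 4, 1 vs 5, 6 vs 3] → B does not strictly dominate A (column Y: 1 ≤ 5)
  B vs C: [6 vs 2, 1 vs 2, 6 vs 3] → B does not strictly dominate C (column Y: 1 ≤ 2)
  C vs A: [2 vs 4, 2 vs 5, 3 vs 3] → C does not strictly dominate A (column X: 2 ≤ 4)
  C vs B: [2 vs 6, 2 vs 1, 3 vs 6] → C does not strictly dominate B (column X: 2 ≤ 6)
No single strategy strictly dominates all others → no strictly dominant strategy.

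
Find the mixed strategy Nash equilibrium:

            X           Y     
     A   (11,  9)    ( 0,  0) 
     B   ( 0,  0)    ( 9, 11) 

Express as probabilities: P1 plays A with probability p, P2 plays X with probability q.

p = 0.55, q = 0.45

Work:
Find probabilities that make opponent indifferent:
P2 chooses q to make P1 indifferent between A and B
P1 chooses p to make P2 indifferent between X and Y
Mixed NE: P1 plays (A: 0.55, B: 0.45), P2 plays (X: 0.45, Y: 0.55)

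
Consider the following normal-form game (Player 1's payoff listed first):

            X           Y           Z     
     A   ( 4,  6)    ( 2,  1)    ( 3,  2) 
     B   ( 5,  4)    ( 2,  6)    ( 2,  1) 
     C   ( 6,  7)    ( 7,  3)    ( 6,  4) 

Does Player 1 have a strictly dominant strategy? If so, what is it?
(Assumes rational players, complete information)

Yes, Player 1's strictly dominant strategy is C

Work:
A strategy strictly dominates another if it gives a strictly higher payoff against every opponent action. Compare each pair of P1's strategies column-by-column:
  A vs B: [4 vs 5, 2 vs 2, 3 vs 2] → A does not strictly dominate B (column X: 4 ≤ 5)
  A vs C: [4 vs 6, 2 vs 7, 3 vs 6] → A does not strictly dominate C (column X: 4 ≤ 6)
  B vs A: [5 vs 4, 2 vs 2, 2 vs 3] → B does not strictly dominate A (column Y: 2 ≤ 2)
  B vs C: [5 vs 6, 2 vs 7, 2 vs 6] → B does not strictly dominate C (column X: 5 ≤ 6)
  C vs A: [6 vs 4, 7 vs 2, 6 vs 3] → C strictly dominates A
  C vs B: [6 vs 5, 7 vs 2, 6 vs 2] → C strictly dominates B
C strictly dominates every other strategy → strictly dominant.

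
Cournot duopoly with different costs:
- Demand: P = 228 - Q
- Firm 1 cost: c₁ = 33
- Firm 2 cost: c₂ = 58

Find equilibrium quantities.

q₁* = 73.33, q₂* = 48.33

Work:
Reaction: q₁ = (228 - 33 - q₂)/2
Reaction: q₂ = (228 - 58 - q₁)/2
Solve simultaneously:
q₁* = (228 - 2×33 + 58)/3 = 73.33
q₂* = (228 - 2×58 + 33)/3 = 48.33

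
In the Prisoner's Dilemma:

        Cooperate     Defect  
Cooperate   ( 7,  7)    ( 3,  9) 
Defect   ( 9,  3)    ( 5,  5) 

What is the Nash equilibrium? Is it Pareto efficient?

(Defect, Defect) is NE; not Pareto efficient

Work:
Defect dominates Cooperate for both players:
If P2 cooperates: Defect (9) > Cooperate (7)
If P2 defects: Defect (5) > Cooperate (3)
NE: (Defect, Defect) with payoff (5, 5)
But (Cooperate, Cooperate) = (7, 7) Pareto dominates (5, 5)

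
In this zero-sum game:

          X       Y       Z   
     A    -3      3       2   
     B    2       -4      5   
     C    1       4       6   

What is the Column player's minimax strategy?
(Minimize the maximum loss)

Column should play X, value = 2

Work:
Column player minimizes Row's maximum payoff:
Column X: max payoff to Row = 2
Column Y: max payoff to Row = 4
Column Z: max payoff to Row = 6
Minimum is 2, achieved by column X.
Minimax strategy: X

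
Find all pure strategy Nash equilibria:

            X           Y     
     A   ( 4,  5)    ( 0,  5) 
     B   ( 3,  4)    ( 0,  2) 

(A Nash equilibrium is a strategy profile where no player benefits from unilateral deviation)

Nash equilibrium: (A, X), (A, Y)

Work:
Best responses:
  P1 vs X: payoffs [4, 3] → best response A (payoff 4)
  P1 vs Y: payoffs [0, 0] → best response A/B (payoff 0)
  P2 vs A: payoffs [5, 5] → best response X/Y (payoff 5)
  P2 vs B: payoffs [4, 2] → best response X (payoff 4)
Mutual best responses: (A,X), (A,Y) → Nash equilibria.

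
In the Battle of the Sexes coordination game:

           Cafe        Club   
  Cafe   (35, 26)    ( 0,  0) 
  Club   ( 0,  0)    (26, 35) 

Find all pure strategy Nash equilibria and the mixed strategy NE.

Pure NE: (Cafe, Cafe) and (Club, Club); Mixed NE: p = 0.5738, q = 0.4262

Work:
Check pure NE:
(Cafe, Cafe): (35, 26) - no unilateral deviation beneficial
(Club, Club): (26, 35) - no unilateral deviation beneficial
Mixed NE: P1 plays Cafe with p = 0.5738, P2 plays Cafe with q = 0.4262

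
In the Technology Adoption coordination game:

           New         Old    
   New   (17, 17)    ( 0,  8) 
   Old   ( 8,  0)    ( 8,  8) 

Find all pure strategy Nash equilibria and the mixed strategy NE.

Pure NE: (New, New) and (Old, Old); Mixed NE: p = 0.4706, q = 0.4706

Work:
Check pure NE:
(New, New): (17, 17) - no unilateral deviation beneficial
(Old, Old): (8, 8) - no unilateral deviation beneficial
Mixed NE: P1 plays New with p = 0.4706, P2 plays New with q = 0.4706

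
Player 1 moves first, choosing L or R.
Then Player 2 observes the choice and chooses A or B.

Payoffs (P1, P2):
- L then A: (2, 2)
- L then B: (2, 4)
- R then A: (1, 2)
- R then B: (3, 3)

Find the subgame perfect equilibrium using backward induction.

P1 plays R, P2 plays B after L and B after R; Payoff (3, 3)

Work:
Backward induction:
After L: P2 chooses B → P1 gets 2
After R: P2 chooses B → P1 gets 3
P1 chooses R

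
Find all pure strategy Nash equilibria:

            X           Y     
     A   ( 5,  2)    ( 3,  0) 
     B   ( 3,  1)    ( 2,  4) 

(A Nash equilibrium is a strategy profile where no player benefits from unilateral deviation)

Nash equilibrium: (A, X)

Work:
Best responses:
  P1 vs X: payoffs [5, 3] → best response A (payoff 5)
  P1 vs Y: payoffs [3, 2] → best response A (payoff 3)
  P2 vs A: payoffs [2, 0] → best response X (payoff 2)
  P2 vs B: payoffs [1, 4] → best response Y (payoff 4)
Mutual best responses: (A,X) → Nash equilibria.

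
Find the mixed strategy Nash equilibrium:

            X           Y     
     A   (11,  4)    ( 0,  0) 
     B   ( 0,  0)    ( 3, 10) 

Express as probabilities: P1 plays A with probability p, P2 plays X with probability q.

p = 0.7143, q = 0.2143

Work:
Find probabilities that make opponent indifferent:
P2 chooses q to make P1 indifferent between A and B
P1 chooses p to make P2 indifferent between X and Y
Mixed NE: P1 plays (A: 0.7143, B: 0.2857), P2 plays (X: 0.2143, Y: 0.7857)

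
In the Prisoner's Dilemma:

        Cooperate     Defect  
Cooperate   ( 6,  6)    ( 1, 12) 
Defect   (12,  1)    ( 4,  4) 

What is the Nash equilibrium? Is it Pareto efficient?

(Defect, Defect) is NE; not Pareto efficient

Work:
Defect dominates Cooperate for both players:
If P2 cooperates: Defect (12) > Cooperate (6)
If P2 defects: Defect (4) > Cooperate (1)
NE: (Defect, Defect) with payoff (4, 4)
But (Cooperate, Cooperate) = (6, 6) Pareto dominates (4, 4)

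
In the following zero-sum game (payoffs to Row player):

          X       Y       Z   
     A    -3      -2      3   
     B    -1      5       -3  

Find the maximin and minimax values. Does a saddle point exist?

Maximin = -3, Minimax = -1, Saddle: False

Work:
Row minimums: [-3, -3] → maximin = -3
Column maximums: [-1, 5, 3] → minimax = -1
No saddle point (maximin ≠ minimax). Mixed strategy needed.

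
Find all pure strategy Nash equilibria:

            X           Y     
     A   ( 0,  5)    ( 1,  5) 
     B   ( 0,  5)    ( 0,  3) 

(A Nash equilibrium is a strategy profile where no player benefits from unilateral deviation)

Nash equilibrium: (A, X), (A, Y), (B, X)

Work:
Best responses:
  P1 vs X: payoffs [0, 0] → best response A/B (payoff 0)
  P1 vs Y: payoffs [1, 0] → best response A (payoff 1)
  P2 vs A: payoffs [5, 5] → best response X/Y (payoff 5)
  P2 vs B: payoffs [5, 3] → best response X (payoff 5)
Mutual best responses: (A,X), (A,Y), (B,X) → Nash equilibria.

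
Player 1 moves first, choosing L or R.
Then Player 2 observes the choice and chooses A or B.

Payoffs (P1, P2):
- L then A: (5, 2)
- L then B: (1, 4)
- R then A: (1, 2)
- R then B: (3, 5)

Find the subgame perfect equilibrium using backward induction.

P1 plays R, P2 plays B after L and B after R; Payoff (3, 5)

Work:
Backward induction:
After L: P2 chooses B → P1 gets 1
After R: P2 chooses B → P1 gets 3
P1 chooses R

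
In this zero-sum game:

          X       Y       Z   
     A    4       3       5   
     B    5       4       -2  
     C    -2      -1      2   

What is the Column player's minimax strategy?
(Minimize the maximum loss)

Column should play Y, value = 4

Work:
Column player minimizes Row's maximum payoff:
Column X: max payoff to Row = 5
Column Y: max payoff to Row = 4
Column Z: max payoff to Row = 5
Minimum is 4, achieved by column Y.
Minimax strategy: Y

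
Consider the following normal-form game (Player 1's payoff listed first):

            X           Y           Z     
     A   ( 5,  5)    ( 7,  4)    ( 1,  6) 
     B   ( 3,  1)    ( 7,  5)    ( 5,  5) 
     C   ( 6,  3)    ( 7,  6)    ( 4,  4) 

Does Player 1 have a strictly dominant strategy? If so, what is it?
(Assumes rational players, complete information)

No strictly dominant strategy exists for Player 1

Work:
A strategy strictly dominates another if it gives a strictly higher payoff against every opponent action. Compare each pair of P1's strategies column-by-column:
  A vs B: [5 vs 3, 7 vs 7, 1 vs 5] → A does not strictly dominate B (column Y: 7 ≤ 7)
  A vs C: [5 vs 6, 7 vs 7, 1 vs 4] → A does not strictly dominate C (column X: 5 ≤ 6)
  B vs A: [3 vs 5, 7 vs 7, 5 vs 1] → B does not strictly dominate A (column X: 3 ≤ 5)
  B vs C: [3 vs 6, 7 vs 7, 5 vs 4] → B does not strictly dominate C (column X: 3 ≤ 6)
  C vs A: [6 vs 5, 7 vs 7, 4 vs 1] → C does not strictly dominate A (column Y: 7 ≤ 7)
  C vs B: [6 vs 3, 7 vs 7, 4 vs 5] → C does not strictly dominate B (column Y: 7 ≤ 7)
No single strategy strictly dominates all others → no strictly dominant strategy.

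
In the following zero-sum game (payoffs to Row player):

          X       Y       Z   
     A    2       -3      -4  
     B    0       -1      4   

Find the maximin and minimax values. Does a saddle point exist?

Maximin = -1, Minimax = -1, Saddle: True

Work:
Row minimums: [-4, -1] → maximin = -1
Column maximums: [2, -1, 4] → minimax = -1
Saddle point exists! Game value = -1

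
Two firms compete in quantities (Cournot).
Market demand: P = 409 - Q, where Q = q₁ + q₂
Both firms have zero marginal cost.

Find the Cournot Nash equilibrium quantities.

q₁* = q₂* = 136.33; P* = 136.33

Work:
Profit: π_i = P·q_i = (a - q_i - q_j)·q_i
FOC: ∂π_i/∂q_i = a - 2q_i - q_j = 0
Reaction function: q_i = (409 - q_j)/2
Symmetry: q* = 409/3 = 136.33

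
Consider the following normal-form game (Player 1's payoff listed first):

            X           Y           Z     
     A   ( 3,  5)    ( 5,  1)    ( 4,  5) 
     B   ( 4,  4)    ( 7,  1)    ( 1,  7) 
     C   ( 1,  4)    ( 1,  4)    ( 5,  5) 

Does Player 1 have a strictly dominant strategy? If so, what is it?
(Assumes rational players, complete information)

No strictly dominant strategy exists for Player 1

Work:
A strategy strictly dominates another if it gives a strictly higher payoff against every opponent action. Compare each pair of P1's strategies column-by-column:
  A vs B: [3 vs 4, 5 vs 7, 4 vs 1] → A does not strictly dominate B (column X: 3 ≤ 4)
  A vs C: [3 vs 1, 5 vs 1, 4 vs 5] → A does not strictly dominate C (column Z: 4 ≤ 5)
  B vs A: [4 vs 3, 7 vs 5, 1 vs 4] → B does not strictly dominate A (column Z: 1 ≤ 4)
  B vs C: [4 vs 1, 7 vs 1, 1 vs 5] → B does not strictly dominate C (column Z: 1 ≤ 5)
  C vs A: [1 vs 3, 1 vs 5, 5 vs 4] → C does not strictly dominate A (column X: 1 ≤ 3)
  C vs B: [1 vs 4, 1 vs 7, 5 vs 1] → C does not strictly dominate B (column X: 1 ≤ 4)
No single strategy strictly dominates all others → no strictly dominant strategy.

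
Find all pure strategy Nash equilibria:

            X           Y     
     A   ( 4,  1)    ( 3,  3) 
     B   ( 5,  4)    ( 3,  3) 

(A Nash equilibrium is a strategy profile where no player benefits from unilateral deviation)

Nash equilibrium: (A, Y), (B, X)

Work:
Best responses:
  P1 vs X: payoffs [4, 5] → best response B (payoff 5)
  P1 vs Y: payoffs [3, 3] → best response A/B (payoff 3)
  P2 vs A: payoffs [1, 3] → best response Y (payoff 3)
  P2 vs B: payoffs [4, 3] → best response X (payoff 4)
Mutual best responses: (A,Y), (B,X) → Nash equilibria.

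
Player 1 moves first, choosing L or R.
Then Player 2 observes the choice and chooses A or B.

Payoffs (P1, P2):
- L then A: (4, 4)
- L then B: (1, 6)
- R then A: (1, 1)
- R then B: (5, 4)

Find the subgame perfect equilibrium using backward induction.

P1 plays R, P2 plays B after L and B after R; Payoff (5, 4)

Work:
Backward induction:
After L: P2 chooses B → P1 gets 1
After R: P2 chooses B → P1 gets 5
P1 chooses R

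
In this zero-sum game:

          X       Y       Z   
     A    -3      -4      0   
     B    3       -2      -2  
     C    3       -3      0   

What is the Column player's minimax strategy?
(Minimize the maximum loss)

Column should play Y, value = -2

Work:
Column player minimizes Row's maximum payoff:
Column X: max payoff to Row = 3
Column Y: max payoff to Row = -2
Column Z: max payoff to Row = 0
Minimum is -2, achieved by column Y.
Minimax strategy: Y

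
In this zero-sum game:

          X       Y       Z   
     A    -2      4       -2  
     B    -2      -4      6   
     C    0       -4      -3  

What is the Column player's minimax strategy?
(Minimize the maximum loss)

Column should play X, value = 0

Work:
Column player minimizes Row's maximum payoff:
Column X: max payoff to Row = 0
Column Y: max payoff to Row = 4
Column Z: max payoff to Row = 6
Minimum is 0, achieved by column X.
Minimax strategy: X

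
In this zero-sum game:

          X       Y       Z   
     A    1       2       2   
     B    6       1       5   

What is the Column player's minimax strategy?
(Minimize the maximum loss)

Column should play Y, value = 2

Work:
Column player minimizes Row's maximum payoff:
Column X: max payoff to Row = 6
Column Y: max payoff to Row = 2
Column Z: max payoff to Row = 5
Minimum is 2, achieved by column Y.
Minimax strategy: Y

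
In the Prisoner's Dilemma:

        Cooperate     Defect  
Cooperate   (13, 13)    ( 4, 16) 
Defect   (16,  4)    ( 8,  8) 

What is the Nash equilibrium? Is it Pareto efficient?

(Defect, Defect) is NE; not Pareto efficient

Work:
Defect dominates Cooperate for both players:
If P2 cooperates: Defect (16) > Cooperate (13)
If P2 defects: Defect (8) > Cooperate (4)
NE: (Defect, Defect) with payoff (8, 8)
But (Cooperate, Cooperate) = (13, 13) Pareto dominates (8, 8)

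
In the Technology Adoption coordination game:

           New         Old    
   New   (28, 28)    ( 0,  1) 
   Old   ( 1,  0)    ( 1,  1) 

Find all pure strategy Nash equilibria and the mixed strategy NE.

Pure NE: (New, New) and (Old, Old); Mixed NE: p = 0.0357, q = 0.0357

Work:
Check pure NE:
(New, New): (28, 28) - no unilateral deviation beneficial
(Old, Old): (1, 1) - no unilateral deviation beneficial
Mixed NE: P1 plays New with p = 0.0357, P2 plays New with q = 0.0357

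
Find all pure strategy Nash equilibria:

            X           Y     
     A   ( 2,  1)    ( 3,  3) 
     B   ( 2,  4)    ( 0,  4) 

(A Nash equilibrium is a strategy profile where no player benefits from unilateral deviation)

Nash equilibrium: (A, Y), (B, X)

Work:
Best responses:
  P1 vs X: payoffs [2, 2] → best response A/B (payoff 2)
  P1 vs Y: payoffs [3, 0] → best response A (payoff 3)
  P2 vs A: payoffs [1, 3] → best response Y (payoff 3)
  P2 vs B: payoffs [4, 4] → best response X/Y (payoff 4)
Mutual best responses: (A,Y), (B,X) → Nash equilibria.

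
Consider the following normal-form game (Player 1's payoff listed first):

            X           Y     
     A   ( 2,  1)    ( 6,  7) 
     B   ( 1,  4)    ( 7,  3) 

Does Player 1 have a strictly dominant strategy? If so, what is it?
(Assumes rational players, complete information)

No strictly dominant strategy exists for Player 1

Work:
A strategy strictly dominates another if it gives a strictly higher payoff against every opponent action. Compare each pair of P1's strategies column-by-column:
  A vs B: [2 vs 1, 6 vs 7] → A does not strictly dominate B (column Y: 6 ≤ 7)
  B vs A: [1 vs 2, 7 vs 6] → B does not strictly dominate A (column X: 1 ≤ 2)
No single strategy strictly dominates all others → no strictly dominant strategy.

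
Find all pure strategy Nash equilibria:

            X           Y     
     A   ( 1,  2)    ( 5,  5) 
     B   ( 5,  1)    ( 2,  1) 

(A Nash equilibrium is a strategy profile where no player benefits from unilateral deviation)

Nash equilibrium: (A, Y), (B, X)

Work:
Best responses:
  P1 vs X: payoffs [1, 5] → best response B (payoff 5)
  P1 vs Y: payoffs [5, 2] → best response A (payoff 5)
  P2 vs A: payoffs [2, 5] → best response Y (payoff 5)
  P2 vs B: payoffs [1, 1] → best response X/Y (payoff 1)
Mutual best responses: (A,Y), (B,X) → Nash equilibria.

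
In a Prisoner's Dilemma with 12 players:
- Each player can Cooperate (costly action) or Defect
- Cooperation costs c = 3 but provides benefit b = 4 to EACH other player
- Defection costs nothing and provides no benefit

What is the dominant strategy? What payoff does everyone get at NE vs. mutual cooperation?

Dominant: Defect; NE payoff = 0; Coop payoff = 41

Work:
Defect dominates (saves cost c = 3, benefit to others is external)
NE: All defect → everyone gets 0
If all cooperate: each receives (11)×4 - 3 = 41
Social dilemma: 41 > 0 but NE gives 0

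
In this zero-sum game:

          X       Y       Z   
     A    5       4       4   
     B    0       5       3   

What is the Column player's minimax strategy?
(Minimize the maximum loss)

Column should play Z, value = 4

Work:
Column player minimizes Row's maximum payoff:
Column X: max payoff to Row = 5
Column Y: max payoff to Row = 5
Column Z: max payoff to Row = 4
Minimum is 4, achieved by column Z.
Minimax strategy: Z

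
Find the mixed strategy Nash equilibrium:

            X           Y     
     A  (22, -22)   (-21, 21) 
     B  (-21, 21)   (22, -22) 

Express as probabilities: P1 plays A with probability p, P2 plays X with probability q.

p = 0.5, q = 0.5

Work:
Find probabilities that make opponent indifferent:
P2 chooses q to make P1 indifferent between A and B
P1 chooses p to make P2 indifferent between X and Y
Mixed NE: P1 plays (A: 0.5, B: 0.5), P2 plays (X: 0.5, Y: 0.5)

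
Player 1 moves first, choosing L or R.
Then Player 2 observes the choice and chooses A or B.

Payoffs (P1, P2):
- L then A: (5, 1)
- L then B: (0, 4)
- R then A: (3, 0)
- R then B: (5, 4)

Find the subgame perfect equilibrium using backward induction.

P1 plays R, P2 plays B after L and B after R; Payoff (5, 4)

Work:
Backward induction:
After L: P2 chooses B → P1 gets 0
After R: P2 chooses B → P1 gets 5
P1 chooses R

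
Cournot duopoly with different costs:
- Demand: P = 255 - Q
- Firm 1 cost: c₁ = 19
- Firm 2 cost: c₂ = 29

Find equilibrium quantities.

q₁* = 82.0, q₂* = 72.0

Work:
Reaction: q₁ = (255 - 19 - q₂)/2
Reaction: q₂ = (255 - 29 - q₁)/2
Solve simultaneously:
q₁* = (255 - 2×19 + 29)/3 = 82.0
q₂* = (255 - 2×29 + 19)/3 = 72.0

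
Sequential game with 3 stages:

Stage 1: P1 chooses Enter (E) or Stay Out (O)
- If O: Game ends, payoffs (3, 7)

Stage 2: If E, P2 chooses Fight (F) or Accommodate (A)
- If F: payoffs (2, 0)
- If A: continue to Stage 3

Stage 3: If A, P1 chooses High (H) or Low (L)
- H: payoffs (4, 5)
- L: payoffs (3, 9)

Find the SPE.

SPE: (E, A, H); Outcome (4, 5)

Work:
Stage 3: P1 chooses H (4 vs 3)
Stage 2: P2: F->0, A->5 (anticipating H). Choose A
Stage 1: P1: O->3, E->4 (anticipating A, H). Choose E
SPE path: E -> A -> H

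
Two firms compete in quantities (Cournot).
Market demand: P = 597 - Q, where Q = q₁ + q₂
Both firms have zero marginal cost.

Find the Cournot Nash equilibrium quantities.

q₁* = q₂* = 199.0; P* = 199.0

Work:
Profit: π_i = P·q_i = (a - q_i - q_j)·q_i
FOC: ∂π_i/∂q_i = a - 2q_i - q_j = 0
Reaction function: q_i = (597 - q_j)/2
Symmetry: q* = 597/3 = 199.0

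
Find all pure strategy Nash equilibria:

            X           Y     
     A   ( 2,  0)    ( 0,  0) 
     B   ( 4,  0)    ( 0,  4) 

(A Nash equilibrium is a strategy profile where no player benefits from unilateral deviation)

Nash equilibrium: (A, Y), (B, Y)

Work:
Best responses:
  P1 vs X: payoffs [2, 4] → best response B (payoff 4)
  P1 vs Y: payoffs [0, 0] → best response A/B (payoff 0)
  P2 vs A: payoffs [0, 0] → best response X/Y (payoff 0)
  P2 vs B: payoffs [0, 4] → best response Y (payoff 4)
Mutual best responses: (A,Y), (B,Y) → Nash equilibria.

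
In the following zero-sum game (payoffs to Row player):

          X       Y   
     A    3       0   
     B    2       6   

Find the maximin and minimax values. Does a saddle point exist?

Maximin = 2, Minimax = 3, Saddle: False

Work:
Row minimums: [0, 2] → maximin = 2
Column maximums: [3, 6] → minimax = 3
No saddle point (maximin ≠ minimax). Mixed strategy needed.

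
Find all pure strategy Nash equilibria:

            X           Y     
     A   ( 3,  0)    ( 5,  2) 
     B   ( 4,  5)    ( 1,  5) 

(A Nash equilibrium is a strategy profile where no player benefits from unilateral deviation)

Nash equilibrium: (A, Y), (B, X)

Work:
Best responses:
  P1 vs X: payoffs [3, 4] → best response B (payoff 4)
  P1 vs Y: payoffs [5, 1] → best response A (payoff 5)
  P2 vs A: payoffs [0, 2] → best response Y (payoff 2)
  P2 vs B: payoffs [5, 5] → best response X/Y (payoff 5)
Mutual best responses: (A,Y), (B,X) → Nash equilibria.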